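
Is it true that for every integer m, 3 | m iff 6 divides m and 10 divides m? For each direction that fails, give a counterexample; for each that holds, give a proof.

[⇐] Suppose 6 ∣ m and 10 ∣ m. Any common multiple of 6 and 10 is a multiple of their lcm; here lcm(6, 10) = 6·10/gcd(6, 10) = 60/2 = 30, so 30 ∣ m. Since 3 ∣ 30, it follows that 3 ∣ m.

[⇒] This fails: take m = 3. Certainly 3 ∣ 3, but 6 ∤ 3.

Not equivalent: only (⇐) holds.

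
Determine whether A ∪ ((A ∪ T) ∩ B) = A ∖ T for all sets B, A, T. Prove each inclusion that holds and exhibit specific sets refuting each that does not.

(⟹) This inclusion fails. Take B = {1}, A = ∅, T = {1}; then 1 ∈ A ∪ ((A ∪ T) ∩ B) but 1 ∉ A ∖ T.

(⟸) Let x ∈ A ∖ T. Then either x ∈ A and x ∉ B, T; or x ∈ B ∩ A and x ∉ T. In each case x ∈ A ∪ ((A ∪ T) ∩ B), so A ∖ T ⊆ A ∪ ((A ∪ T) ∩ B).

The sets are not equal: only the reverse inclusion holds.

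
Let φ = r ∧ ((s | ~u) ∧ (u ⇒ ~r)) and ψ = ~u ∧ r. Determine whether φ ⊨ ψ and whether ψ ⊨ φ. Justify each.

[⇒] Assume the antecedent. If u is true, the antecedent cannot hold. If u is false, the antecedent forces (u = F, r = T, s = F) or (u = F, r = T, s = T), and ~u ∧ r holds there. Either way ~u ∧ r holds.

[⇐] Assume the antecedent. If u is true, the antecedent cannot hold. If u is false, the antecedent forces (u = F, r = T, s = F) or (u = F, r = T, s = T), and r ∧ ((s | ~u) ∧ (u ⇒ ~r)) holds there. Either way r ∧ ((s | ~u) ∧ (u ⇒ ~r)) holds.

Both directions hold.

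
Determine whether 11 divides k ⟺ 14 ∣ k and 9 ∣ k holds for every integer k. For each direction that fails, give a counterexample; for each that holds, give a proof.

Forward direction. This fails: take k = 11. Certainly 11 ∣ 11, but 14 ∤ 11.

Converse. This fails: take k = 126. Both 14 ∣ 126 and 9 ∣ 126, yet 126 is not a multiple of 11 (since 126 = 11·11 + 5), so 11 ∤ 126.

Neither direction holds.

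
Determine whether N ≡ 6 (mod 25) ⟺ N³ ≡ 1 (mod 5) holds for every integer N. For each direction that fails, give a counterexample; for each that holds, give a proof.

(⟸) This fails: take N = 1. Then 1³ = 1 ≡ 1 (mod 5), yet 1 ≡ 1 (mod 25), not 6.

(⟹) Suppose N ≡ 6 (mod 25). Then N³ ≡ 6³ = 216 (mod 25), and since 5 ∣ 25, also N³ ≡ 1 (mod 5).

Only the forward direction holds.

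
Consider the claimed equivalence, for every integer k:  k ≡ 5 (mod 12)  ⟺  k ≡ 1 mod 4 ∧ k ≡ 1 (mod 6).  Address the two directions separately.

Both directions fail.

[⇒] This fails: k = 5 gives 5 ≡ 5 (mod 12) but 5 ≡ 5 (mod 6), so the conjunction on the right does not hold.

[⇐] This fails: k = 1 satisfies both congruences on the right (1 ≡ 1 mod 4 and 1 ≡ 1 mod 6) yet 1 ≡ 1 (mod 12), not 5.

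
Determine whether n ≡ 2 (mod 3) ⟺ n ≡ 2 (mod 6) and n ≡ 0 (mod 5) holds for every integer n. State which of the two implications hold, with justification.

(⇒) fails; (⇐) holds.

(⟹) This fails: n = 2 gives 2 ≡ 2 (mod 3) but 2 ≡ 2 (mod 5), so the conjunction on the right does not hold.

(⟸) Conversely, if n ≡ 2 (mod 6) and n ≡ 0 (mod 5), then by the Chinese remainder theorem n ≡ 20 (mod 30). Since 20 ≡ 2 (mod 3) and 3 ∣ 30, we get n ≡ 2 (mod 3).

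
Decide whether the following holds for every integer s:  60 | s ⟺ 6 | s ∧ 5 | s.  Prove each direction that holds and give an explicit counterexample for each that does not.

(⟹) If 60 ∣ s, write s = 60q. Since 60 = 10·6, s = 6·(10q), so 6 ∣ s; and since 60 = 12·5, s = 5·(12q), so 5 ∣ s.

(⟸) This fails: take s = 30. Both 6 ∣ 30 and 5 ∣ 30, yet 30 is not a multiple of 60 (since 30 = 0·60 + 30), so 60 ∤ 30.

Only the forward implication holds.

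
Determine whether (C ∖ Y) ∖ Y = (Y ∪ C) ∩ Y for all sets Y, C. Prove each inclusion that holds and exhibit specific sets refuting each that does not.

(⊆) fails and (⊇) fails.

Forward inclusion. This inclusion fails. Take Y = ∅, C = {1}; then 1 ∈ (C ∖ Y) ∖ Y but 1 ∉ (Y ∪ C) ∩ Y.

Reverse inclusion. This inclusion fails. Take Y = {1}, C = ∅; then 1 ∈ (Y ∪ C) ∩ Y but 1 ∉ (C ∖ Y) ∖ Y.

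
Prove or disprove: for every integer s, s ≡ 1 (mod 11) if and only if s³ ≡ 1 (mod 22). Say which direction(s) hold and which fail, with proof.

Only the converse holds.

(⇒) This fails: take s = 12. Then 12 ≡ 1 (mod 11), but 12³ = 1728 ≡ 12 (mod 22), not 1.

(⇐) Conversely, the residues r modulo 22 with r³ ≡ 1 (mod 22) are exactly {1}, and each is ≡ 1 (mod 11).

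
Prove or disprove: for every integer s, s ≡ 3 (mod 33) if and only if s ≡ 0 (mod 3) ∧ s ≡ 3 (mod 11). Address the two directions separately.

Equivalent; both directions hold.

(→) Suppose s ≡ 3 (mod 33); write s = 33j + 3. Since 3 ∣ 33, reducing mod 3 gives s ≡ 3 ≡ 0 (mod 3); since 11 ∣ 33, reducing mod 11 gives s ≡ 3 (mod 11).

(←) Conversely, if s ≡ 0 (mod 3) and s ≡ 3 (mod 11), then by the Chinese remainder theorem s ≡ 3 (mod 33). This is exactly s ≡ 3 (mod 33).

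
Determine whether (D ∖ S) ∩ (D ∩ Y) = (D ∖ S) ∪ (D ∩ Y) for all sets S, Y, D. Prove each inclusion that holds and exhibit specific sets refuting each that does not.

The sets are not equal: only the forward inclusion holds.

(⊆) Let x ∈ (D ∖ S) ∩ (D ∩ Y). Then x ∈ Y ∩ D and x ∉ S, from which x ∈ (D ∖ S) ∪ (D ∩ Y).

(⊇) This inclusion fails. Take S = ∅, Y = ∅, D = {1}; then 1 ∈ (D ∖ S) ∪ (D ∩ Y) but 1 ∉ (D ∖ S) ∩ (D ∩ Y).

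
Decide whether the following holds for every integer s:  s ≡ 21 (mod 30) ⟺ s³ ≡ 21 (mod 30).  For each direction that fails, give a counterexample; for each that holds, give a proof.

Both directions hold.

Converse. Suppose s³ ≡ 21 (mod 30). The only residue r in {0, …, 29} with r³ ≡ 21 (mod 30) is r = 21, so s ≡ 21 (mod 30).

Forward direction. Suppose s ≡ 21 (mod 30). Write s = 30j + 21. Then (30j + 21)³ = 27000j³ + 56700j² + 39690j + 9261 = 30(900j³ + 1890j² + 1323j + 308) + 21, so s³ ≡ 21 (mod 30).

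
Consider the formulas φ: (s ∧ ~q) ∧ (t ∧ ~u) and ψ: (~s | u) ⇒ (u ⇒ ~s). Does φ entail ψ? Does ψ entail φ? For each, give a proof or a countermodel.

(⇒) holds; (⇐) fails.

Forward direction. Assume the antecedent. If s is true, the antecedent forces (s = T, t = T, u = F, q = F), and (~s | u) ⇒ (u ⇒ ~s) holds there. If s is false, the antecedent cannot hold. Either way (~s | u) ⇒ (u ⇒ ~s) holds.

Converse. This fails. Under s = F, t = F, u = F, q = F, the left side is false but the right side is true.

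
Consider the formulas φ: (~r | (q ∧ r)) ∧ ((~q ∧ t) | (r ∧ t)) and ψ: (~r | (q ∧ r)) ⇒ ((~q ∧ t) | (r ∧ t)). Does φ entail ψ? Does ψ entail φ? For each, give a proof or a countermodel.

[⇒] Assume the antecedent. If r is true, the antecedent forces (r = T, q = T, t = T), and the consequent holds there. If r is false, the antecedent forces (r = F, q = F, t = T), and the consequent holds there. Either way the consequent holds.

[⇐] This fails. Under r = T, q = F, t = F, the left side is false but the right side is true.

Only the forward direction holds.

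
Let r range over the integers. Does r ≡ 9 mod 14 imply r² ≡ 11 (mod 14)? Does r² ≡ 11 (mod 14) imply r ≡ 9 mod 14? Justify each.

(→) Suppose r ≡ 9 mod 14. Write r = 14j + 9. Then (14j + 9)² = 196j² + 252j + 81 = 14(14j² + 18j + 5) + 11, so r² ≡ 11 (mod 14).

(←) This fails: take r = 5. Then 5² = 25 ≡ 11 (mod 14), yet 5 ≡ 5 (mod 14), not 9.

Not equivalent: only (⇒) holds.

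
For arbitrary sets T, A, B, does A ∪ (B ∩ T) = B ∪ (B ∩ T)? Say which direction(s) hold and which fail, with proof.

(⊆) This inclusion fails. Take T = ∅, A = {1}, B = ∅; then 1 ∈ A ∪ (B ∩ T) but 1 ∉ B ∪ (B ∩ T).

(⊇) This inclusion fails. Take T = ∅, A = ∅, B = {1}; then 1 ∈ B ∪ (B ∩ T) but 1 ∉ A ∪ (B ∩ T).

Neither inclusion holds.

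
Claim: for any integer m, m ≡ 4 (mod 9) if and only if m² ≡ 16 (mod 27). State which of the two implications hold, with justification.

[⇒] This fails: take m = 13. Then 13 ≡ 4 (mod 9), but 13² = 169 ≡ 7 (mod 27), not 16.

[⇐] This fails: take m = 23. Then 23² = 529 ≡ 16 (mod 27), yet 23 ≡ 5 (mod 9), not 4.

Both directions fail.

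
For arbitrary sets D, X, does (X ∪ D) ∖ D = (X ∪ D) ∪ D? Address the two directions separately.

(⊆) holds; (⊇) fails.

(⟹) Let x ∈ (X ∪ D) ∖ D. Then x ∈ X and x ∉ D, from which x ∈ (X ∪ D) ∪ D.

(⟸) This inclusion fails. Take D = {1}, X = ∅; then 1 ∈ (X ∪ D) ∪ D but 1 ∉ (X ∪ D) ∖ D.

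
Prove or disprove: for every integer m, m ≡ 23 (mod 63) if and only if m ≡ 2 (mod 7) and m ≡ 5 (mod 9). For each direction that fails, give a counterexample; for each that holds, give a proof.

(⇒) Suppose m ≡ 23 (mod 63); write m = 63j + 23. Since 7 ∣ 63, reducing mod 7 gives m ≡ 23 ≡ 2 (mod 7); since 9 ∣ 63, reducing mod 9 gives m ≡ 23 ≡ 5 (mod 9).

(⇐) Conversely, if m ≡ 2 (mod 7) and m ≡ 5 (mod 9), then by the Chinese remainder theorem m ≡ 23 (mod 63). This is exactly m ≡ 23 (mod 63).

Both implications hold.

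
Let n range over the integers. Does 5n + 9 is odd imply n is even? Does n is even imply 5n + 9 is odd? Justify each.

Both implications hold.

(⇒) Suppose 5n + 9 is odd. Since 5 is odd, 5n and n have the same parity, so 5n + 9 ≡ n + 9 (mod 2). As 9 is odd, 5n + 9 is odd exactly when n is even. Thus n is even.

(⇐) Conversely, suppose n is even; write n = 2j. Then 5n + 9 = 5·(2j) + 9 = 2·5j + 9, which is odd.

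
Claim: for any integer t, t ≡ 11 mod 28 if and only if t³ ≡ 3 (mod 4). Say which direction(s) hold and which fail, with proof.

(⇒) holds; (⇐) fails.

[⇐] This fails: take t = 3. Then 3³ = 27 ≡ 3 (mod 4), yet 3 ≡ 3 (mod 28), not 11.

[⇒] Suppose t ≡ 11 (mod 28). Then t³ ≡ 11³ = 1331 (mod 28), and since 4 ∣ 28, also t³ ≡ 3 (mod 4).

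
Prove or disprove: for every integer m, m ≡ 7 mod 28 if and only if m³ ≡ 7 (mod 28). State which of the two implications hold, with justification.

Forward direction. Suppose m ≡ 7 mod 28. Write m = 28j + 7. Then (28j + 7)³ = 21952j³ + 16464j² + 4116j + 343 = 28(784j³ + 588j² + 147j + 12) + 7, so m³ ≡ 7 (mod 28).

Converse. Suppose m³ ≡ 7 (mod 28). The only residue r in {0, …, 27} with r³ ≡ 7 (mod 28) is r = 7, so m ≡ 7 (mod 28).

The biconditional holds.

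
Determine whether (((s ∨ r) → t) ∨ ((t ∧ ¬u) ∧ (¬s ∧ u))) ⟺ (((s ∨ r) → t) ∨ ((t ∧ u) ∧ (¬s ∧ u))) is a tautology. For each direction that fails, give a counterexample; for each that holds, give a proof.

Both directions hold; the statement is true.

[⇒] Assume the antecedent. If t is true, the consequent reduces to true regardless of the other variables. If t is false, the antecedent forces (t = F, u = F, r = F, s = F) or (t = F, u = T, r = F, s = F), and the consequent holds there. Either way the consequent holds.

[⇐] Assume the antecedent. If t is true, the consequent reduces to true regardless of the other variables. If t is false, the antecedent forces (t = F, u = F, r = F, s = F) or (t = F, u = T, r = F, s = F), and the consequent holds there. Either way the consequent holds.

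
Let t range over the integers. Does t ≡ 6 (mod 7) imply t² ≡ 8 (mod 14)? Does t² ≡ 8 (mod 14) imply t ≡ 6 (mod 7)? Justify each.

(⇒) fails and (⇐) fails.

(⟹) This fails: take t = 13. Then 13 ≡ 6 (mod 7), but 13² = 169 ≡ 1 (mod 14), not 8.

(⟸) This fails: take t = 8. Then 8² = 64 ≡ 8 (mod 14), yet 8 ≡ 1 (mod 7), not 6.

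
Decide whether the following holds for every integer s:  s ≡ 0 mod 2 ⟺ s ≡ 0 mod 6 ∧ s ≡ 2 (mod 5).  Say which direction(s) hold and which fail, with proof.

(⟸) If s ≡ 0 (mod 6) and s ≡ 2 (mod 5), then by the Chinese remainder theorem s ≡ 12 (mod 30). Since 12 ≡ 0 (mod 2) and 2 ∣ 30, we get s ≡ 0 (mod 2).

(⟹) This fails: s = 0 gives 0 ≡ 0 (mod 2) but 0 ≡ 0 (mod 5), so the conjunction on the right does not hold.

(⇒) fails; (⇐) holds.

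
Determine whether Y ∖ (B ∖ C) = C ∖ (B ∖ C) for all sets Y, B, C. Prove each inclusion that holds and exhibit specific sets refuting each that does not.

Both inclusions fail.

(⊆) This inclusion fails. Take Y = {1}, B = ∅, C = ∅; then 1 ∈ Y ∖ (B ∖ C) but 1 ∉ C ∖ (B ∖ C).

(⊇) This inclusion fails. Take Y = ∅, B = ∅, C = {1}; then 1 ∈ C ∖ (B ∖ C) but 1 ∉ Y ∖ (B ∖ C).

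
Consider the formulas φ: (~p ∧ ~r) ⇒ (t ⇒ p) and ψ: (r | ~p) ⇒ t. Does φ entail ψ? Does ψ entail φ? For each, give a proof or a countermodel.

(⇒) fails and (⇐) fails.

(→) This fails. Under r = F, p = F, t = F, the left side is true but the right side is false.

(←) This fails. Under r = F, p = F, t = T, the left side is false but the right side is true.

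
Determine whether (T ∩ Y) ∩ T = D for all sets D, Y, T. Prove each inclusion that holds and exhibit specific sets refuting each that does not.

Both inclusions fail.

(⟹) This inclusion fails. Take D = ∅, Y = {1}, T = {1}; then 1 ∈ (T ∩ Y) ∩ T but 1 ∉ D.

(⟸) This inclusion fails. Take D = {1}, Y = ∅, T = ∅; then 1 ∈ D but 1 ∉ (T ∩ Y) ∩ T.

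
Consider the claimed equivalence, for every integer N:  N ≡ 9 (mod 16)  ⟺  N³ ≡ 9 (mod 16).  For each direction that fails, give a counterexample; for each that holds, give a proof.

Forward direction. Suppose N ≡ 9 (mod 16). Write N = 16j + 9. Then (16j + 9)³ = 4096j³ + 6912j² + 3888j + 729 = 16(256j³ + 432j² + 243j + 45) + 9, so N³ ≡ 9 (mod 16).

Converse. Suppose N³ ≡ 9 (mod 16). The only residue r in {0, …, 15} with r³ ≡ 9 (mod 16) is r = 9, so N ≡ 9 (mod 16).

Both directions hold.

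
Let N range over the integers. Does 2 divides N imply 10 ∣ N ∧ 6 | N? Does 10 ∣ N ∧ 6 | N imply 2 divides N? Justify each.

(←) Suppose 10 ∣ N and 6 ∣ N. Any common multiple of 10 and 6 is a multiple of their lcm; here lcm(10, 6) = 10·6/gcd(10, 6) = 60/2 = 30, so 30 ∣ N. Since 2 ∣ 30, it follows that 2 ∣ N.

(→) This fails: take N = 2. Certainly 2 ∣ 2, but 10 ∤ 2.

Only the reverse direction holds.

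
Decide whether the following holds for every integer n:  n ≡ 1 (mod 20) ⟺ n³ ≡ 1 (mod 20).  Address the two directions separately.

Both implications hold.

(→) Suppose n ≡ 1 (mod 20). Write n = 20j + 1. Then (20j + 1)³ = 8000j³ + 1200j² + 60j + 1 = 20(400j³ + 60j² + 3j) + 1, so n³ ≡ 1 (mod 20).

(←) Conversely, suppose n³ ≡ 1 (mod 20). The only residue r in {0, …, 19} with r³ ≡ 1 (mod 20) is r = 1, so n ≡ 1 (mod 20).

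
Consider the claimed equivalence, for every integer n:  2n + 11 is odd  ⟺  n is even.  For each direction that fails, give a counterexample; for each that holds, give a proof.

Only the reverse direction holds.

Converse. Suppose n is even. Since 2 is even, 2n is even for every n, so 2n + 11 has the same parity as 11, which is odd. Hence 2n + 11 is odd.

Forward direction. This fails: take n = 5. Then 2n + 11 = 21, which is odd, yet n = 5 is odd, not even.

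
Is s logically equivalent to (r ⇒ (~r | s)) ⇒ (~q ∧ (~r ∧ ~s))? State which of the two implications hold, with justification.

(⇒) fails and (⇐) fails.

(→) This fails. Under q = F, r = F, s = T, the left side is true but the right side is false.

(←) This fails. Under q = F, r = F, s = F, the left side is false but the right side is true.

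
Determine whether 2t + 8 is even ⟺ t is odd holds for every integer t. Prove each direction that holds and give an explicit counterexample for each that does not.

Not equivalent: only (⇐) holds.

[⇒] This fails: take t = 2. Then 2t + 8 = 12, which is even, yet t = 2 is even, not odd.

[⇐] Suppose t is odd. Since 2 is even, 2t is even for every t, so 2t + 8 has the same parity as 8, which is even. Hence 2t + 8 is even.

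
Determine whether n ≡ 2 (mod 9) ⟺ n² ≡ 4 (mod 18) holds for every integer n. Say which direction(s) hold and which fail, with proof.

(⟹) This fails: take n = 11. Then 11 ≡ 2 (mod 9), but 11² = 121 ≡ 13 (mod 18), not 4.

(⟸) This fails: take n = 16. Then 16² = 256 ≡ 4 (mod 18), yet 16 ≡ 7 (mod 9), not 2.

Neither direction holds.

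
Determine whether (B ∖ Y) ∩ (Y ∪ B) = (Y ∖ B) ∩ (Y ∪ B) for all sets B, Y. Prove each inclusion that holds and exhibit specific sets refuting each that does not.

Forward inclusion. This inclusion fails. Take B = {1}, Y = ∅; then 1 ∈ (B ∖ Y) ∩ (Y ∪ B) but 1 ∉ (Y ∖ B) ∩ (Y ∪ B).

Reverse inclusion. This inclusion fails. Take B = ∅, Y = {1}; then 1 ∈ (Y ∖ B) ∩ (Y ∪ B) but 1 ∉ (B ∖ Y) ∩ (Y ∪ B).

Neither inclusion holds.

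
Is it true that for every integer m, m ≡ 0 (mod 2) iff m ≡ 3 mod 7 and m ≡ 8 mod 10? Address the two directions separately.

(→) This fails: m = 0 gives 0 ≡ 0 (mod 2) but 0 ≡ 0 (mod 7), so the conjunction on the right does not hold.

(←) Conversely, if m ≡ 3 (mod 7) and m ≡ 8 (mod 10), then by the Chinese remainder theorem m ≡ 38 (mod 70). Since 38 ≡ 0 (mod 2) and 2 ∣ 70, we get m ≡ 0 (mod 2).

(⇒) fails; (⇐) holds.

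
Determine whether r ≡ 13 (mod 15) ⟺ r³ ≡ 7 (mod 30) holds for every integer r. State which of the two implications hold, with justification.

(⇒) This fails: take r = 28. Then 28 ≡ 13 (mod 15), but 28³ = 21952 ≡ 22 (mod 30), not 7.

(⇐) Conversely, the residues r modulo 30 with r³ ≡ 7 (mod 30) are exactly {13}, and each is ≡ 13 (mod 15).

Not equivalent: only (⇐) holds.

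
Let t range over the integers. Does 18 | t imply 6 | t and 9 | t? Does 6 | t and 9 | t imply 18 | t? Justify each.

Both directions hold.

(⟹) If 18 ∣ t, write t = 18q. Since 18 = 3·6, t = 6·(3q), so 6 ∣ t; and since 18 = 2·9, t = 9·(2q), so 9 ∣ t.

(⟸) Suppose 6 ∣ t and 9 ∣ t. Any common multiple of 6 and 9 is a multiple of their lcm; here lcm(6, 9) = 6·9/gcd(6, 9) = 54/3 = 18, so 18 ∣ t.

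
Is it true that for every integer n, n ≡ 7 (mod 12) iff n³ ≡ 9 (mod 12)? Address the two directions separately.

Neither direction holds.

[⇒] This fails: take n = 7. Then 7 ≡ 7 (mod 12), but 7³ = 343 ≡ 7 (mod 12), not 9.

[⇐] This fails: take n = 9. Then 9³ = 729 ≡ 9 (mod 12), yet 9 ≡ 9 (mod 12), not 7.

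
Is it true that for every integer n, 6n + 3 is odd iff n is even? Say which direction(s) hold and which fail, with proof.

(→) This fails: take n = 3. Then 6n + 3 = 21, which is odd, yet n = 3 is odd, not even.

(←) Suppose n is even. Since 6 is even, 6n is even for every n, so 6n + 3 has the same parity as 3, which is odd. Hence 6n + 3 is odd.

Only the reverse direction holds.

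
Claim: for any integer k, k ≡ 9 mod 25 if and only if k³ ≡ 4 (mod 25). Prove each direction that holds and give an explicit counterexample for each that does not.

(→) Suppose k ≡ 9 mod 25. Write k = 25j + 9. Then (25j + 9)³ = 15625j³ + 16875j² + 6075j + 729 = 25(625j³ + 675j² + 243j + 29) + 4, so k³ ≡ 4 (mod 25).

(←) Conversely, suppose k³ ≡ 4 (mod 25). The only residue r in {0, …, 24} with r³ ≡ 4 (mod 25) is r = 9, so k ≡ 9 (mod 25).

Both implications hold.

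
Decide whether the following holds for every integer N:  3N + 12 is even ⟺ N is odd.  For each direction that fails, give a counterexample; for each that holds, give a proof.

Both directions fail.

Forward direction. This fails: N = 4 gives 3N + 12 = 24, which is even, but 4 is even, not odd.

Converse. This also fails: N = 7 is odd, but 3N + 12 = 33 is odd, not even.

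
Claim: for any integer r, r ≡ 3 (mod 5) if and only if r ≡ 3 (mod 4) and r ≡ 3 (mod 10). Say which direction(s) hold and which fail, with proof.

(⇐) If r ≡ 3 (mod 4) and r ≡ 3 (mod 10), then by the Chinese remainder theorem r ≡ 3 (mod 20). Since 3 ≡ 3 (mod 5) and 5 ∣ 20, we get r ≡ 3 (mod 5).

(⇒) This fails: r = 8 gives 8 ≡ 3 (mod 5) but 8 ≡ 0 (mod 4), so the conjunction on the right does not hold.

Only the converse holds.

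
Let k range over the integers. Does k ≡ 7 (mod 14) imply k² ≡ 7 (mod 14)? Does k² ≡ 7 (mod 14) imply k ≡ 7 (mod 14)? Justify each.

(→) Suppose k ≡ 7 (mod 14). Write k = 14j + 7. Then (14j + 7)² = 196j² + 196j + 49 = 14(14j² + 14j + 3) + 7, so k² ≡ 7 (mod 14).

(←) Conversely, suppose k² ≡ 7 (mod 14). The only residue r in {0, …, 13} with r² ≡ 7 (mod 14) is r = 7, so k ≡ 7 (mod 14).

Equivalent; both directions hold.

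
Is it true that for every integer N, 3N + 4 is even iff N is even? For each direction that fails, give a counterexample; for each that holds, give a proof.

Equivalent; both directions hold.

(⇒) Suppose 3N + 4 is even. Since 3 is odd, 3N and N have the same parity, so 3N + 4 ≡ N + 4 (mod 2). As 4 is even, 3N + 4 is even exactly when N is even. Thus N is even.

(⇐) Conversely, suppose N is even; write N = 2j. Then 3N + 4 = 3·(2j) + 4 = 2·3j + 4, which is even.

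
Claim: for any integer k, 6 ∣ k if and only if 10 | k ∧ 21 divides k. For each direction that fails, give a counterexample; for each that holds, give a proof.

The forward direction fails; the converse holds.

[⇒] This fails: take k = 6. Certainly 6 ∣ 6, but 10 ∤ 6.

[⇐] Suppose 10 ∣ k and 21 ∣ k. Any common multiple of 10 and 21 is a multiple of their lcm; here gcd(10, 21) = 1, so lcm(10, 21) = 10·21 = 210, so 210 ∣ k. Since 6 ∣ 210, it follows that 6 ∣ k.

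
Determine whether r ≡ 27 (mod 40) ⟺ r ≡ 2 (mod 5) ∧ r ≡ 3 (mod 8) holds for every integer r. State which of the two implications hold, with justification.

Both implications hold.

(⟹) Suppose r ≡ 27 (mod 40); write r = 40j + 27. Since 5 ∣ 40, reducing mod 5 gives r ≡ 27 ≡ 2 (mod 5); since 8 ∣ 40, reducing mod 8 gives r ≡ 27 ≡ 3 (mod 8).

(⟸) Conversely, if r ≡ 2 (mod 5) and r ≡ 3 (mod 8), then by the Chinese remainder theorem r ≡ 27 (mod 40). This is exactly r ≡ 27 (mod 40).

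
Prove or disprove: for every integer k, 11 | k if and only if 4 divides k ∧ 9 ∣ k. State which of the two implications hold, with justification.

Neither implication holds.

Forward direction. This fails: take k = 11. Certainly 11 ∣ 11, but 4 ∤ 11.

Converse. This fails: take k = 36. Both 4 ∣ 36 and 9 ∣ 36, yet 36 is not a multiple of 11 (since 36 = 3·11 + 3), so 11 ∤ 36.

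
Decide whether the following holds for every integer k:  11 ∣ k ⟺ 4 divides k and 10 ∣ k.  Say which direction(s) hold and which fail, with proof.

(⇒) This fails: take k = 11. Certainly 11 ∣ 11, but 4 ∤ 11.

(⇐) This fails: take k = 20. Both 4 ∣ 20 and 10 ∣ 20, yet 20 is not a multiple of 11 (since 20 = 1·11 + 9), so 11 ∤ 20.

Neither direction holds.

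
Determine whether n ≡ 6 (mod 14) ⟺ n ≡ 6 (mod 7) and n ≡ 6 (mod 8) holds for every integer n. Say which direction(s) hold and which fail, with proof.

Only the converse holds.

(→) This fails: n = 48 gives 48 ≡ 6 (mod 14) but 48 ≡ 0 (mod 8), so the conjunction on the right does not hold.

(←) Conversely, if n ≡ 6 (mod 7) and n ≡ 6 (mod 8), then by the Chinese remainder theorem n ≡ 6 (mod 56). Since 6 ≡ 6 (mod 14) and 14 ∣ 56, we get n ≡ 6 (mod 14).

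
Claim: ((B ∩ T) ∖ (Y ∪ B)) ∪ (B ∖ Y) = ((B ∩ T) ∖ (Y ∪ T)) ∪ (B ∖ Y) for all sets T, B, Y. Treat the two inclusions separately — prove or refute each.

Both inclusions hold.

(⟸) Let x ∈ ((B ∩ T) ∖ (Y ∪ T)) ∪ (B ∖ Y). Then either x ∈ B and x ∉ T, Y; or x ∈ T ∩ B and x ∉ Y. In each case x ∈ ((B ∩ T) ∖ (Y ∪ B)) ∪ (B ∖ Y), so ((B ∩ T) ∖ (Y ∪ T)) ∪ (B ∖ Y) ⊆ ((B ∩ T) ∖ (Y ∪ B)) ∪ (B ∖ Y).

(⟹) Let x ∈ ((B ∩ T) ∖ (Y ∪ B)) ∪ (B ∖ Y). Then either x ∈ B and x ∉ T, Y; or x ∈ T ∩ B and x ∉ Y. In each case x ∈ ((B ∩ T) ∖ (Y ∪ T)) ∪ (B ∖ Y), so ((B ∩ T) ∖ (Y ∪ B)) ∪ (B ∖ Y) ⊆ ((B ∩ T) ∖ (Y ∪ T)) ∪ (B ∖ Y).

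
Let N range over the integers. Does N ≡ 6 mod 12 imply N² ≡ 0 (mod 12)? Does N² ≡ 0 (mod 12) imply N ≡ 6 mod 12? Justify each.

Forward direction. Suppose N ≡ 6 mod 12. Write N = 12j + 6. Then (12j + 6)² = 144j² + 144j + 36 = 12(12j² + 12j + 3) + 0, so N² ≡ 0 (mod 12).

Converse. This fails: take N = 0. Then 0² = 0 ≡ 0 (mod 12), yet 0 ≡ 0 (mod 12), not 6.

Only the forward direction holds.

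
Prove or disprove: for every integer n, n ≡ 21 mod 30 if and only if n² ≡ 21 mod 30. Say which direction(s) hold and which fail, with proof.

Not equivalent: only (⇒) holds.

(→) Suppose n ≡ 21 mod 30. Write n = 30j + 21. Then (30j + 21)² = 900j² + 1260j + 441 = 30(30j² + 42j + 14) + 21, so n² ≡ 21 (mod 30).

(←) This fails: take n = 9. Then 9² = 81 ≡ 21 (mod 30), yet 9 ≡ 9 (mod 30), not 21.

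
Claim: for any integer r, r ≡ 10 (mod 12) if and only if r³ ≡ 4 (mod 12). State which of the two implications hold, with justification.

(⟹) Suppose r ≡ 10 (mod 12). Write r = 12j + 10. Then (12j + 10)³ = 1728j³ + 4320j² + 3600j + 1000 = 12(144j³ + 360j² + 300j + 83) + 4, so r³ ≡ 4 (mod 12).

(⟸) This fails: take r = 4. Then 4³ = 64 ≡ 4 (mod 12), yet 4 ≡ 4 (mod 12), not 10.

Only the forward implication holds.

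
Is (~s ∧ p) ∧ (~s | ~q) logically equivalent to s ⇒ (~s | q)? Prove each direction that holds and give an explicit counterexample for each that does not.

The forward direction holds; the converse fails.

(⇐) This fails. Under q = F, s = F, p = F, the left side is false but the right side is true.

(⇒) Assume the antecedent. If q is true, s ⇒ (~s | q) reduces to true regardless of the other variables. If q is false, the antecedent forces (q = F, s = F, p = T), and s ⇒ (~s | q) holds there. Either way s ⇒ (~s | q) holds.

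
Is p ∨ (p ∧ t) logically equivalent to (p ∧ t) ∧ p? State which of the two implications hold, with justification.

[⇒] This fails. Under p = T, t = F, the left side is true but the right side is false.

[⇐] Assume the antecedent. If p is true, p ∨ (p ∧ t) reduces to true regardless of the other variables. If p is false, the antecedent cannot hold. Either way p ∨ (p ∧ t) holds.

(⇒) fails; (⇐) holds.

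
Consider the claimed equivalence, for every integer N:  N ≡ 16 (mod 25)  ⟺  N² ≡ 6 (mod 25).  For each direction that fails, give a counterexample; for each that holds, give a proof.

Forward direction. Suppose N ≡ 16 (mod 25). Write N = 25j + 16. Then (25j + 16)² = 625j² + 800j + 256 = 25(25j² + 32j + 10) + 6, so N² ≡ 6 (mod 25).

Converse. This fails: take N = 9. Then 9² = 81 ≡ 6 (mod 25), yet 9 ≡ 9 (mod 25), not 16.

(⇒) holds; (⇐) fails.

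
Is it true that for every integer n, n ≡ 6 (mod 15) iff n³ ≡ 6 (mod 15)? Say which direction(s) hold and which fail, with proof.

(→) Suppose n ≡ 6 (mod 15). Write n = 15j + 6. Then (15j + 6)³ = 3375j³ + 4050j² + 1620j + 216 = 15(225j³ + 270j² + 108j + 14) + 6, so n³ ≡ 6 (mod 15).

(←) Conversely, suppose n³ ≡ 6 (mod 15). The only residue r in {0, …, 14} with r³ ≡ 6 (mod 15) is r = 6, so n ≡ 6 (mod 15).

Both directions hold; the statement is true.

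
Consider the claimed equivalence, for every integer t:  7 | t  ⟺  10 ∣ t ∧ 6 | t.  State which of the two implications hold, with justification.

Neither implication holds.

(→) This fails: take t = 7. Certainly 7 ∣ 7, but 10 ∤ 7.

(←) This fails: take t = 30. Both 10 ∣ 30 and 6 ∣ 30, yet 30 is not a multiple of 7 (since 30 = 4·7 + 2), so 7 ∤ 30.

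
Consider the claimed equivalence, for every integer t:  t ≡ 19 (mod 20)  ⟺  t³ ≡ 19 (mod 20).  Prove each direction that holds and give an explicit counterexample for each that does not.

Both directions hold; the statement is true.

(⇐) Suppose t³ ≡ 19 (mod 20). The only residue r in {0, …, 19} with r³ ≡ 19 (mod 20) is r = 19, so t ≡ 19 (mod 20).

(⇒) Suppose t ≡ 19 (mod 20). Write t = 20j + 19. Then (20j + 19)³ = 8000j³ + 22800j² + 21660j + 6859 = 20(400j³ + 1140j² + 1083j + 342) + 19, so t³ ≡ 19 (mod 20).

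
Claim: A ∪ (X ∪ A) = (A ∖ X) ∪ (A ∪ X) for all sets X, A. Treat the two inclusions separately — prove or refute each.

Both inclusions hold; the sets are equal.

(⊇) Let x ∈ (A ∖ X) ∪ (A ∪ X). Then either x ∈ X and x ∉ A; or x ∈ A and x ∉ X; or x ∈ X ∩ A. In each case x ∈ A ∪ (X ∪ A), so (A ∖ X) ∪ (A ∪ X) ⊆ A ∪ (X ∪ A).

(⊆) Let x ∈ A ∪ (X ∪ A). Then either x ∈ X and x ∉ A; or x ∈ A and x ∉ X; or x ∈ X ∩ A. In each case x ∈ (A ∖ X) ∪ (A ∪ X), so A ∪ (X ∪ A) ⊆ (A ∖ X) ∪ (A ∪ X).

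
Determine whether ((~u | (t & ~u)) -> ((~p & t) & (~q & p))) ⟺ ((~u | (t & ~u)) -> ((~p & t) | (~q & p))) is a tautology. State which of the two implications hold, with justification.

The forward direction holds; the converse fails.

(⟹) Assume the antecedent. If u is true, the consequent reduces to true regardless of the other variables. If u is false, the antecedent cannot hold. Either way the consequent holds.

(⟸) This fails. Under u = F, t = T, p = F, q = F, the left side is false but the right side is true.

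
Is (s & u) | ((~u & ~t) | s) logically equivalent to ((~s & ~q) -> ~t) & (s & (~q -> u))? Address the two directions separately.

[⇒] This fails. Under s = F, u = F, t = F, q = F, the left side is true but the right side is false.

[⇐] Assume the antecedent. If s is true, (s & u) | ((~u & ~t) | s) reduces to true regardless of the other variables. If s is false, the antecedent cannot hold. Either way (s & u) | ((~u & ~t) | s) holds.

Only the reverse direction holds.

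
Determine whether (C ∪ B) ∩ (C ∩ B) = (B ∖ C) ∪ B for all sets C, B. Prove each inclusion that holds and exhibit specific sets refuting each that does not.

Forward inclusion. Let x ∈ (C ∪ B) ∩ (C ∩ B). Then x ∈ C ∩ B, from which x ∈ (B ∖ C) ∪ B.

Reverse inclusion. This inclusion fails. Take C = ∅, B = {1}; then 1 ∈ (B ∖ C) ∪ B but 1 ∉ (C ∪ B) ∩ (C ∩ B).

The sets are not equal: only the forward inclusion holds.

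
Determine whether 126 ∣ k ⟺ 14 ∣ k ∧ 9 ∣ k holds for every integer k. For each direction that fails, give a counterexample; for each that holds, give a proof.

(⇒) If 126 ∣ k, write k = 126q. Since 126 = 9·14, k = 14·(9q), so 14 ∣ k; and since 126 = 14·9, k = 9·(14q), so 9 ∣ k.

(⇐) Suppose 14 ∣ k and 9 ∣ k. Any common multiple of 14 and 9 is a multiple of their lcm; here gcd(14, 9) = 1, so lcm(14, 9) = 14·9 = 126, so 126 ∣ k.

Both directions hold; the statement is true.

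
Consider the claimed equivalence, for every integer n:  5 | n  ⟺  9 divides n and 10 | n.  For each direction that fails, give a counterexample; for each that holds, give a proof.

(⇒) fails; (⇐) holds.

(→) This fails: take n = 5. Certainly 5 ∣ 5, but 9 ∤ 5.

(←) Suppose 9 ∣ n and 10 ∣ n. Any common multiple of 9 and 10 is a multiple of their lcm; here gcd(9, 10) = 1, so lcm(9, 10) = 9·10 = 90, so 90 ∣ n. Since 5 ∣ 90, it follows that 5 ∣ n.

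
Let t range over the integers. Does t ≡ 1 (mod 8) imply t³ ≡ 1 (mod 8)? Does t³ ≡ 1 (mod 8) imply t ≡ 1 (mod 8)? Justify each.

Equivalent; both directions hold.

Forward direction. Suppose t ≡ 1 (mod 8). Write t = 8j + 1. Then (8j + 1)³ = 512j³ + 192j² + 24j + 1 = 8(64j³ + 24j² + 3j) + 1, so t³ ≡ 1 (mod 8).

Converse. For the converse, argue contrapositively. If t ≢ 1 (mod 8), then t is congruent to one of 0, 2, 3, 4, 5, 6, 7 modulo 8, and these give t³ ≡ 0, 0, 3, 0, 5, 0, 7 respectively — never 1.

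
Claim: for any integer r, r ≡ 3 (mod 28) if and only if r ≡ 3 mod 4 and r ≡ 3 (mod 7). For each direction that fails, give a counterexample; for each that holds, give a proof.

Equivalent; both directions hold.

(⟹) Suppose r ≡ 3 (mod 28); write r = 28j + 3. Since 4 ∣ 28, reducing mod 4 gives r ≡ 3 (mod 4); since 7 ∣ 28, reducing mod 7 gives r ≡ 3 (mod 7).

(⟸) Conversely, if r ≡ 3 (mod 4) and r ≡ 3 (mod 7), then by the Chinese remainder theorem r ≡ 3 (mod 28). This is exactly r ≡ 3 (mod 28).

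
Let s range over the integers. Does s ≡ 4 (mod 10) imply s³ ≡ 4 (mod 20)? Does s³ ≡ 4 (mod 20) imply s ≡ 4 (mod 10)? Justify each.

The biconditional holds.

Forward direction. Suppose s ≡ 4 (mod 10). Working modulo 20, s ∈ {4, 14}; for each such r, r³ ≡ 4 (mod 20).

Converse. The residues r modulo 20 with r³ ≡ 4 (mod 20) are exactly {4, 14}, and each is ≡ 4 (mod 10).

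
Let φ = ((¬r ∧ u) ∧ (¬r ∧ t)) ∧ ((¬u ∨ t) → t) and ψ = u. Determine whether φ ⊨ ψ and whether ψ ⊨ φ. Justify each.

Only the forward direction holds.

Forward direction. Assume the antecedent. If u is true, u reduces to true regardless of the other variables. If u is false, the antecedent cannot hold. Either way u holds.

Converse. This fails. Under u = T, t = F, r = F, the left side is false but the right side is true.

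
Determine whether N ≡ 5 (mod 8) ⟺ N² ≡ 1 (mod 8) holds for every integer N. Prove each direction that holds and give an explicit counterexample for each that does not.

(⇒) holds; (⇐) fails.

Forward direction. Suppose N ≡ 5 (mod 8). Write N = 8j + 5. Then (8j + 5)² = 64j² + 80j + 25 = 8(8j² + 10j + 3) + 1, so N² ≡ 1 (mod 8).

Converse. This fails: take N = 1. Then 1² = 1 ≡ 1 (mod 8), yet 1 ≡ 1 (mod 8), not 5.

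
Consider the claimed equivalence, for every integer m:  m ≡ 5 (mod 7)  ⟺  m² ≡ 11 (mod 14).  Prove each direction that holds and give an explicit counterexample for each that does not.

Neither implication holds.

[⇒] This fails: take m = 12. Then 12 ≡ 5 (mod 7), but 12² = 144 ≡ 4 (mod 14), not 11.

[⇐] This fails: take m = 9. Then 9² = 81 ≡ 11 (mod 14), yet 9 ≡ 2 (mod 7), not 5.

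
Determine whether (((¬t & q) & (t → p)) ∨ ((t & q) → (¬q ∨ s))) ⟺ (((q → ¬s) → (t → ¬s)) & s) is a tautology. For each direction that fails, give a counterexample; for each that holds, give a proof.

Forward direction. This fails. Under s = F, t = F, q = F, p = F, the left side is true but the right side is false.

Converse. Assume the antecedent. If s is true, the consequent reduces to true regardless of the other variables. If s is false, the antecedent cannot hold. Either way the consequent holds.

(⇒) fails; (⇐) holds.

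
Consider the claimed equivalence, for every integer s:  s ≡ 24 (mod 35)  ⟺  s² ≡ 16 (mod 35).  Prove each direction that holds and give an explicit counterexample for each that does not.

(→) Suppose s ≡ 24 (mod 35). Write s = 35j + 24. Then (35j + 24)² = 1225j² + 1680j + 576 = 35(35j² + 48j + 16) + 16, so s² ≡ 16 (mod 35).

(←) This fails: take s = 4. Then 4² = 16 ≡ 16 (mod 35), yet 4 ≡ 4 (mod 35), not 24.

Only the forward implication holds.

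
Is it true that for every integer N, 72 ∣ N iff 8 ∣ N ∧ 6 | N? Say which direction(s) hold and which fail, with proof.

Not equivalent: only (⇒) holds.

Converse. This fails: take N = 24. Both 8 ∣ 24 and 6 ∣ 24, yet 24 is not a multiple of 72 (since 24 = 0·72 + 24), so 72 ∤ 24.

Forward direction. If 72 ∣ N, write N = 72q. Since 72 = 9·8, N = 8·(9q), so 8 ∣ N; and since 72 = 12·6, N = 6·(12q), so 6 ∣ N.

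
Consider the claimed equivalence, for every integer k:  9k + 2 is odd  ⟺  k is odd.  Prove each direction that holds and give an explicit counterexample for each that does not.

Both directions hold; the statement is true.

[⇒] Suppose 9k + 2 is odd. Since 9 is odd, 9k and k have the same parity, so 9k + 2 ≡ k + 2 (mod 2). As 2 is even, 9k + 2 is odd exactly when k is odd. Thus k is odd.

[⇐] Conversely, suppose k is odd; write k = 2j + 1. Then 9k + 2 = 9·(2j + 1) + 2 = 2·9j + 11, which is odd.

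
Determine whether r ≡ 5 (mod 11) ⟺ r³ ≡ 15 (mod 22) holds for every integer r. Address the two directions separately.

Forward direction. This fails: take r = 16. Then 16 ≡ 5 (mod 11), but 16³ = 4096 ≡ 4 (mod 22), not 15.

Converse. The residues r modulo 22 with r³ ≡ 15 (mod 22) are exactly {5}, and each is ≡ 5 (mod 11).

Not equivalent: only (⇐) holds.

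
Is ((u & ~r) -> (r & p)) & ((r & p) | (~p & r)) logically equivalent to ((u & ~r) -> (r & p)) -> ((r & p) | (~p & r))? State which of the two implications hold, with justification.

Not equivalent: only (⇒) holds.

[⇐] This fails. Under u = T, p = F, r = F, the left side is false but the right side is true.

[⇒] Assume the antecedent. If u is true, the consequent reduces to true regardless of the other variables. If u is false, the antecedent forces (u = F, p = F, r = T) or (u = F, p = T, r = T), and the consequent holds there. Either way the consequent holds.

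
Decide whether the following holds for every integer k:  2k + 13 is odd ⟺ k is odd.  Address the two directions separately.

(⇒) fails; (⇐) holds.

(⇒) This fails: take k = 6. Then 2k + 13 = 25, which is odd, yet k = 6 is even, not odd.

(⇐) Suppose k is odd. Since 2 is even, 2k is even for every k, so 2k + 13 has the same parity as 13, which is odd. Hence 2k + 13 is odd.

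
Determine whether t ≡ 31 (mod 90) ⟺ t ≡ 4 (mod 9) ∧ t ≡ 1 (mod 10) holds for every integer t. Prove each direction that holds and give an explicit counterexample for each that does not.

Forward direction. Suppose t ≡ 31 (mod 90); write t = 90j + 31. Since 9 ∣ 90, reducing mod 9 gives t ≡ 31 ≡ 4 (mod 9); since 10 ∣ 90, reducing mod 10 gives t ≡ 31 ≡ 1 (mod 10).

Converse. If t ≡ 4 (mod 9) and t ≡ 1 (mod 10), then by the Chinese remainder theorem t ≡ 31 (mod 90). This is exactly t ≡ 31 (mod 90).

Both directions hold; the statement is true.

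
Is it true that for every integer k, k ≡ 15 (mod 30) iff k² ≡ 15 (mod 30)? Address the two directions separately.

(→) Suppose k ≡ 15 (mod 30). Write k = 30j + 15. Then (30j + 15)² = 900j² + 900j + 225 = 30(30j² + 30j + 7) + 15, so k² ≡ 15 (mod 30).

(←) Conversely, suppose k² ≡ 15 (mod 30). The only residue r in {0, …, 29} with r² ≡ 15 (mod 30) is r = 15, so k ≡ 15 (mod 30).

Both implications hold.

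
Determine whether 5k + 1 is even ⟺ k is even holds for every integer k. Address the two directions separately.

(⇒) fails and (⇐) fails.

(⟹) This fails: k = 7 gives 5k + 1 = 36, which is even, but 7 is odd, not even.

(⟸) This also fails: k = 0 is even, but 5k + 1 = 1 is odd, not even.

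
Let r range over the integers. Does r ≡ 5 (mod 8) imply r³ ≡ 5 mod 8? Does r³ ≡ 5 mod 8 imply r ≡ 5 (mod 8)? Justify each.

Both implications hold.

Forward direction. Suppose r ≡ 5 (mod 8). Write r = 8j + 5. Then (8j + 5)³ = 512j³ + 960j² + 600j + 125 = 8(64j³ + 120j² + 75j + 15) + 5, so r³ ≡ 5 (mod 8).

Converse. Suppose r³ ≡ 5 (mod 8). The only residue r in {0, …, 7} with r³ ≡ 5 (mod 8) is r = 5, so r ≡ 5 (mod 8).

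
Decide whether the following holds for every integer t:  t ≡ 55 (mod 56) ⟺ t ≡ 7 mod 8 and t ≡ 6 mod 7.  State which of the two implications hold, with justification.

The biconditional holds.

(⟹) Suppose t ≡ 55 (mod 56); write t = 56j + 55. Since 8 ∣ 56, reducing mod 8 gives t ≡ 55 ≡ 7 (mod 8); since 7 ∣ 56, reducing mod 7 gives t ≡ 55 ≡ 6 (mod 7).

(⟸) Conversely, if t ≡ 7 (mod 8) and t ≡ 6 (mod 7), then by the Chinese remainder theorem t ≡ 55 (mod 56). This is exactly t ≡ 55 (mod 56).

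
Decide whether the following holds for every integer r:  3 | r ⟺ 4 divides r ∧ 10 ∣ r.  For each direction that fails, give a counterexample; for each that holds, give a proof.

Both directions fail.

(→) This fails: take r = 3. Certainly 3 ∣ 3, but 4 ∤ 3.

(←) This fails: take r = 20. Both 4 ∣ 20 and 10 ∣ 20, yet 20 is not a multiple of 3 (since 20 = 6·3 + 2), so 3 ∤ 20.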